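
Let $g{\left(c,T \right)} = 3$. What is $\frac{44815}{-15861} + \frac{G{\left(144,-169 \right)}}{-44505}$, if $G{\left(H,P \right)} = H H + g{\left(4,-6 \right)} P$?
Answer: $- \frac{85753472}{26144215} \approx -3.28$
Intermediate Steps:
$G{\left(H,P \right)} = H^{2} + 3 P$ ($G{\left(H,P \right)} = H H + 3 P = H^{2} + 3 P$)
$\frac{44815}{-15861} + \frac{G{\left(144,-169 \right)}}{-44505} = \frac{44815}{-15861} + \frac{144^{2} + 3 \left(-169\right)}{-44505} = 44815 \left(- \frac{1}{15861}\right) + \left(20736 - 507\right) \left(- \frac{1}{44505}\right) = - \frac{44815}{15861} + 20229 \left(- \frac{1}{44505}\right) = - \frac{44815}{15861} - \frac{6743}{14835} = - \frac{85753472}{26144215}$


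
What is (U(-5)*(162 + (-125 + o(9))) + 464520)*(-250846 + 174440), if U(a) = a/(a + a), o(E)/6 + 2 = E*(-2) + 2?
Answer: -35489402707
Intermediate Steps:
o(E) = -12*E (o(E) = -12 + 6*(E*(-2) + 2) = -12 + 6*(-2*E + 2) = -12 + 6*(2 - 2*E) = -12 + (12 - 12*E) = -12*E)
U(a) = 1/2 (U(a) = a/((2*a)) = a*(1/(2*a)) = 1/2)
(U(-5)*(162 + (-125 + o(9))) + 464520)*(-250846 + 174440) = ((162 + (-125 - 12*9))/2 + 464520)*(-250846 + 174440) = ((162 + (-125 - 108))/2 + 464520)*(-76406) = ((162 - 233)/2 + 464520)*(-76406) = ((1/2)*(-71) + 464520)*(-76406) = (-71/2 + 464520)*(-76406) = (928969/2)*(-76406) = -35489402707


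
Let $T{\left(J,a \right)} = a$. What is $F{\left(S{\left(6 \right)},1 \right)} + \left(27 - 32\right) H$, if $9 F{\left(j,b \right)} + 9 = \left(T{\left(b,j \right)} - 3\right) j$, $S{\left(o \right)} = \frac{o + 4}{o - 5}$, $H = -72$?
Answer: $\frac{3301}{9} \approx 366.78$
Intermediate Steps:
$S{\left(o \right)} = \frac{4 + o}{-5 + o}$
$F{\left(j,b \right)} = -1 + \frac{j \left(-3 + j\right)}{9}$ ($F{\left(j,b \right)} = -1 + \frac{\left(j - 3\right) j}{9} = -1 + \frac{\left(-3 + j\right) j}{9} = -1 + \frac{j \left(-3 + j\right)}{9}$)
$F{\left(S{\left(6 \right)},1 \right)} + \left(27 - 32\right) H = \left(-1 - \frac{\frac{1}{-5 + 6} \left(4 + 6\right)}{3} + \frac{\left(\frac{4 + 6}{-5 + 6}\right)^{2}}{9}\right) + \left(27 - 32\right) \left(-72\right) = \left(-1 - \frac{1^{-1} \cdot 10}{3} + \frac{\left(1^{-1} \cdot 10\right)^{2}}{9}\right) + \left(27 - 32\right) \left(-72\right) = \left(-1 - \frac{1 \cdot 10}{3} + \frac{\left(1 \cdot 10\right)^{2}}{9}\right) - -360 = \left(-1 - \frac{10}{3} + \frac{10^{2}}{9}\right) + 360 = \left(-1 - \frac{10}{3} + \frac{1}{9} \cdot 100\right) + 360 = \left(-1 - \frac{10}{3} + \frac{100}{9}\right) + 360 = \frac{61}{9} + 360 = \frac{3301}{9}$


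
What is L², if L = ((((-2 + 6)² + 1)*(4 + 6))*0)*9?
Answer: 0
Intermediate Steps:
L = 0 (L = (((4² + 1)*10)*0)*9 = (((16 + 1)*10)*0)*9 = ((17*10)*0)*9 = (170*0)*9 = 0*9 = 0)
L² = 0² = 0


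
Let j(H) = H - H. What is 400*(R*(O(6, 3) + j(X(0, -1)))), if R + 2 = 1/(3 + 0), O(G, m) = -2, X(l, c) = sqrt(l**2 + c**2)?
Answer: 4000/3 ≈ 1333.3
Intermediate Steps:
X(l, c) = sqrt(c**2 + l**2)
R = -5/3 (R = -2 + 1/(3 + 0) = -2 + 1/3 = -5/3 ≈ -1.6667)
j(H) = 0
400*(R*(O(6, 3) + j(X(0, -1)))) = 400*(-5*(-2 + 0)/3) = 400*(-5/3*(-2)) = 400*(10/3) = 4000/3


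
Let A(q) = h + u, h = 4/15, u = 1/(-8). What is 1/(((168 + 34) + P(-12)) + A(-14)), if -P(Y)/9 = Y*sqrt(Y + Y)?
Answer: 2910840/4619480449 - 3110400*I*sqrt(6)/4619480449 ≈ 0.00063012 - 0.0016493*I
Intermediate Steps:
u = -1/8 ≈ -0.12500
h = 4/15 (h = 4*(1/15) = 4/15 ≈ 0.26667)
P(Y) = -9*sqrt(2)*Y**(3/2) (P(Y) = -9*Y*sqrt(Y + Y) = -9*Y*sqrt(2*Y) = -9*Y*sqrt(2)*sqrt(Y) = -9*sqrt(2)*Y**(3/2))
A(q) = 17/120 (A(q) = 4/15 - 1/8 = 17/120)
1/(((168 + 34) + P(-12)) + A(-14)) = 1/(((168 + 34) - 9*sqrt(2)*(-12)**(3/2)) + 17/120) = 1/((202 - 9*sqrt(2)*(-24*I*sqrt(3))) + 17/120) = 1/((202 + 216*I*sqrt(6)) + 17/120) = 1/(24257/120 + 216*I*sqrt(6))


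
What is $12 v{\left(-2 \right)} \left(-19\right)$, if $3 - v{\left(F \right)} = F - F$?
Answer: $-684$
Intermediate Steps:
$v{\left(F \right)} = 3$ ($v{\left(F \right)} = 3 - \left(F - F\right) = 3 - 0 = 3 + 0 = 3$)
$12 v{\left(-2 \right)} \left(-19\right) = 12 \cdot 3 \left(-19\right) = 36 \left(-19\right) = -684$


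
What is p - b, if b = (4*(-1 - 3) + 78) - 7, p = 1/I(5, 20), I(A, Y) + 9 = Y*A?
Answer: -5004/91 ≈ -54.989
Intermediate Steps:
I(A, Y) = -9 + A*Y (I(A, Y) = -9 + Y*A = -9 + A*Y)
p = 1/91 (p = 1/(-9 + 5*20) = 1/(-9 + 100) = 1/91 ≈ 0.010989)
b = 55 (b = (4*(-4) + 78) - 7 = (-16 + 78) - 7 = 62 - 7 = 55)
p - b = 1/91 - 1*55 = 1/91 - 55 = -5004/91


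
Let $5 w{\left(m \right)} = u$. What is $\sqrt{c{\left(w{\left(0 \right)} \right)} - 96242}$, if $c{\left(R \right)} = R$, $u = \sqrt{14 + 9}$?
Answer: $\frac{\sqrt{-2406050 + 5 \sqrt{23}}}{5} \approx 310.23 i$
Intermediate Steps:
$u = \sqrt{23} \approx 4.7958$
$w{\left(m \right)} = \frac{\sqrt{23}}{5}$
$\sqrt{c{\left(w{\left(0 \right)} \right)} - 96242} = \sqrt{\frac{\sqrt{23}}{5} - 96242} = \sqrt{-96242 + \frac{\sqrt{23}}{5}}$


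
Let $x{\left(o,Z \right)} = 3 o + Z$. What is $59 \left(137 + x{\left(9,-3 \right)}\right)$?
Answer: $9499$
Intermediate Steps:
$x{\left(o,Z \right)} = Z + 3 o$
$59 \left(137 + x{\left(9,-3 \right)}\right) = 59 \left(137 + \left(-3 + 3 \cdot 9\right)\right) = 59 \left(137 + \left(-3 + 27\right)\right) = 59 \left(137 + 24\right) = 59 \cdot 161 = 9499$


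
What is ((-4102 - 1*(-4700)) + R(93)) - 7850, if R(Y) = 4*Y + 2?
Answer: -6878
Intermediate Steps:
R(Y) = 2 + 4*Y
((-4102 - 1*(-4700)) + R(93)) - 7850 = ((-4102 - 1*(-4700)) + (2 + 4*93)) - 7850 = ((-4102 + 4700) + (2 + 372)) - 7850 = (598 + 374) - 7850 = 972 - 7850 = -6878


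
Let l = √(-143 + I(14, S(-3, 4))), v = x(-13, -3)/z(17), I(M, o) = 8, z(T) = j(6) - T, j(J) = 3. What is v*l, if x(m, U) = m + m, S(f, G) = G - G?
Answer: 39*I*√15/7 ≈ 21.578*I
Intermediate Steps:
S(f, G) = 0
x(m, U) = 2*m
z(T) = 3 - T
v = 13/7 (v = (2*(-13))/(3 - 1*17) = -26/(3 - 17) = -26/(-14) = -26*(-1/14) = 13/7 ≈ 1.8571)
l = 3*I*√15 (l = √(-143 + 8) = √(-135) = 3*I*√15 ≈ 11.619*I)
v*l = 13*(3*I*√15)/7 = 39*I*√15/7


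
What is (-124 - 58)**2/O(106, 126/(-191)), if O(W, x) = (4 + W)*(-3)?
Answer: -16562/165 ≈ -100.38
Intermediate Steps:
O(W, x) = -12 - 3*W
(-124 - 58)**2/O(106, 126/(-191)) = (-124 - 58)**2/(-12 - 3*106) = (-182)**2/(-12 - 318) = 33124/(-330) = 33124*(-1/330) = -16562/165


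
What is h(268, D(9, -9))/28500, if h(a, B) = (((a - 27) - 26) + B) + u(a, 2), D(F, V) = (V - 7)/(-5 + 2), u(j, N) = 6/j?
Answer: 88583/11457000 ≈ 0.0077318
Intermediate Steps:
D(F, V) = 7/3 - V/3 (D(F, V) = (-7 + V)/(-3) = (-7 + V)*(-⅓) = 7/3 - V/3)
h(a, B) = -53 + B + a + 6/a (h(a, B) = (((a - 27) - 26) + B) + 6/a = (((-27 + a) - 26) + B) + 6/a = ((-53 + a) + B) + 6/a = (-53 + B + a) + 6/a = -53 + B + a + 6/a)
h(268, D(9, -9))/28500 = (-53 + (7/3 - ⅓*(-9)) + 268 + 6/268)/28500 = (-53 + (7/3 + 3) + 268 + 6*(1/268))*(1/28500) = (-53 + 16/3 + 268 + 3/134)*(1/28500) = (88583/402)*(1/28500) = 88583/11457000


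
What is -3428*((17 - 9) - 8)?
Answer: 0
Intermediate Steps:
-3428*((17 - 9) - 8) = -3428*(8 - 8) = -3428*0 = 0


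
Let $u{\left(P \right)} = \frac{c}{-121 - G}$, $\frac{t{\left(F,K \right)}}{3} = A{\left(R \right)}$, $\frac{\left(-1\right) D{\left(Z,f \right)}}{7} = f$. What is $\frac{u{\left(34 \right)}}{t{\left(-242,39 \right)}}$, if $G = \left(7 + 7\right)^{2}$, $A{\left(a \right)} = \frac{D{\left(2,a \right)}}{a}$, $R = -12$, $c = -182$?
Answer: $- \frac{26}{951} \approx -0.02734$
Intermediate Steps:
$D{\left(Z,f \right)} = - 7 f$
$A{\left(a \right)} = -7$ ($A{\left(a \right)} = \frac{\left(-7\right) a}{a} = -7$)
$t{\left(F,K \right)} = -21$ ($t{\left(F,K \right)} = 3 \left(-7\right) = -21$)
$G = 196$ ($G = 14^{2} = 196$)
$u{\left(P \right)} = \frac{182}{317}$ ($u{\left(P \right)} = - \frac{182}{-121 - 196} = - \frac{182}{-317} = \left(-182\right) \left(- \frac{1}{317}\right) = \frac{182}{317}$)
$\frac{u{\left(34 \right)}}{t{\left(-242,39 \right)}} = \frac{182}{317 \left(-21\right)} = \frac{182}{317} \left(- \frac{1}{21}\right) = - \frac{26}{951}$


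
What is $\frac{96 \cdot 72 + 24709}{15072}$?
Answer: $\frac{31621}{15072} \approx 2.098$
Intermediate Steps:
$\frac{96 \cdot 72 + 24709}{15072} = \left(6912 + 24709\right) \frac{1}{15072} = 31621 \cdot \frac{1}{15072} = \frac{31621}{15072}$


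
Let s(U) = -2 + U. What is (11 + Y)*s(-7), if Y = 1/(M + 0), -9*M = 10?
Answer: -909/10 ≈ -90.900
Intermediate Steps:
M = -10/9 (M = -1/9*10 = -10/9 ≈ -1.1111)
Y = -9/10 (Y = 1/(-10/9 + 0) = 1/(-10/9) = -9/10 ≈ -0.90000)
(11 + Y)*s(-7) = (11 - 9/10)*(-2 - 7) = (101/10)*(-9) = -909/10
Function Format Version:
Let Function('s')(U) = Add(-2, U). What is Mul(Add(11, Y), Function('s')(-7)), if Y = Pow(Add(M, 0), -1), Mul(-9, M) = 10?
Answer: Rational(-909, 10) ≈ -90.900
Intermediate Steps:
M = Rational(-10, 9) (M = Mul(Rational(-1, 9), 10) = Rational(-10, 9) ≈ -1.1111)
Y = Rational(-9, 10) (Y = Pow(Add(Rational(-10, 9), 0), -1) = Pow(Rational(-10, 9), -1) = Rational(-9, 10) ≈ -0.90000)
Mul(Add(11, Y), Function('s')(-7)) = Mul(Add(11, Rational(-9, 10)), Add(-2, -7)) = Mul(Rational(101, 10), -9) = Rational(-909, 10)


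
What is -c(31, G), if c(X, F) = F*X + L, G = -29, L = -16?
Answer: 915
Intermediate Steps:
c(X, F) = -16 + F*X (c(X, F) = F*X - 16 = -16 + F*X)
-c(31, G) = -(-16 - 29*31) = -(-16 - 899) = -1*(-915) = 915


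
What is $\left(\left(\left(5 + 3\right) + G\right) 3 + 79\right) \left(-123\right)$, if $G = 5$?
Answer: $-14514$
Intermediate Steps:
$\left(\left(\left(5 + 3\right) + G\right) 3 + 79\right) \left(-123\right) = \left(\left(\left(5 + 3\right) + 5\right) 3 + 79\right) \left(-123\right) = \left(\left(8 + 5\right) 3 + 79\right) \left(-123\right) = \left(13 \cdot 3 + 79\right) \left(-123\right) = \left(39 + 79\right) \left(-123\right) = 118 \left(-123\right) = -14514$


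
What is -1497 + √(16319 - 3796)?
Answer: -1497 + √12523 ≈ -1385.1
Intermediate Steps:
-1497 + √(16319 - 3796) = -1497 + √12523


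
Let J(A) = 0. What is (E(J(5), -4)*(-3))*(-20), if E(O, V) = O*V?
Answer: 0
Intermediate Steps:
(E(J(5), -4)*(-3))*(-20) = ((0*(-4))*(-3))*(-20) = (0*(-3))*(-20) = 0*(-20) = 0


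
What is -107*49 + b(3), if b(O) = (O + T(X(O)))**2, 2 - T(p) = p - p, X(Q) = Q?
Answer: -5218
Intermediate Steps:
T(p) = 2 (T(p) = 2 - (p - p) = 2 - 1*0 = 2 + 0 = 2)
b(O) = (2 + O)**2 (b(O) = (O + 2)**2 = (2 + O)**2)
-107*49 + b(3) = -107*49 + (2 + 3)**2 = -5243 + 5**2 = -5243 + 25 = -5218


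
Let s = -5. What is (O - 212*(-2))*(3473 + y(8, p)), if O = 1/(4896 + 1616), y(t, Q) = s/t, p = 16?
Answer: 76700291331/52096 ≈ 1.4723e+6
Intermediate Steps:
y(t, Q) = -5/t
O = 1/6512 ≈ 0.00015356
(O - 212*(-2))*(3473 + y(8, p)) = (1/6512 - 212*(-2))*(3473 - 5/8) = (1/6512 + 424)*(3473 - 5*⅛) = 2761089*(3473 - 5/8)/6512 = (2761089/6512)*(27779/8) = 76700291331/52096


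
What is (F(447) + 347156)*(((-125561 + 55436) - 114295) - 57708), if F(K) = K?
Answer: -84164419184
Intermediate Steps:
(F(447) + 347156)*(((-125561 + 55436) - 114295) - 57708) = (447 + 347156)*(((-125561 + 55436) - 114295) - 57708) = 347603*((-70125 - 114295) - 57708) = 347603*(-184420 - 57708) = 347603*(-242128) = -84164419184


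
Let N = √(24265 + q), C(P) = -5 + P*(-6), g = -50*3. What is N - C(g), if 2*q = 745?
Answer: -895 + 15*√438/2 ≈ -738.04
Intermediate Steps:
q = 745/2 (q = (½)*745 = 745/2 ≈ 372.50)
g = -150
C(P) = -5 - 6*P
N = 15*√438/2 (N = √(24265 + 745/2) = √(49275/2) = 15*√438/2 ≈ 156.96)
N - C(g) = 15*√438/2 - (-5 - 6*(-150)) = 15*√438/2 - (-5 + 900) = 15*√438/2 - 1*895 = 15*√438/2 - 895 = -895 + 15*√438/2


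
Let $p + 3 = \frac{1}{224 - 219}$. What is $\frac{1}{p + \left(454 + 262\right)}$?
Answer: $\frac{5}{3566} \approx 0.0014021$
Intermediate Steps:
$p = - \frac{14}{5}$ ($p = -3 + \frac{1}{224 - 219} = -3 + \frac{1}{5} = - \frac{14}{5} \approx -2.8$)
$\frac{1}{p + \left(454 + 262\right)} = \frac{1}{- \frac{14}{5} + \left(454 + 262\right)} = \frac{1}{- \frac{14}{5} + 716} = \frac{1}{\frac{3566}{5}} = \frac{5}{3566}$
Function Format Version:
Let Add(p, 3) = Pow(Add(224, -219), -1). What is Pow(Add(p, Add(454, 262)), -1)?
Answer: Rational(5, 3566) ≈ 0.0014021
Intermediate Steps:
p = Rational(-14, 5) (p = Add(-3, Pow(Add(224, -219), -1)) = Add(-3, Pow(5, -1)) = Add(-3, Rational(1, 5)) = Rational(-14, 5) ≈ -2.8000)
Pow(Add(p, Add(454, 262)), -1) = Pow(Add(Rational(-14, 5), Add(454, 262)), -1) = Pow(Add(Rational(-14, 5), 716), -1) = Pow(Rational(3566, 5), -1) = Rational(5, 3566)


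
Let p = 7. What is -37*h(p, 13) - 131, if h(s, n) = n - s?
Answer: -353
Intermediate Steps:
-37*h(p, 13) - 131 = -37*(13 - 1*7) - 131 = -37*(13 - 7) - 131 = -37*6 - 131 = -222 - 131 = -353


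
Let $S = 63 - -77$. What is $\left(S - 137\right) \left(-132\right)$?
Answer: $-396$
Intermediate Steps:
$S = 140$ ($S = 63 + 77 = 140$)
$\left(S - 137\right) \left(-132\right) = \left(140 - 137\right) \left(-132\right) = 3 \left(-132\right) = -396$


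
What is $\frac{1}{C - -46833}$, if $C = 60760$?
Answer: $\frac{1}{107593} \approx 9.2943 \cdot 10^{-6}$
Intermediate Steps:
$\frac{1}{C - -46833} = \frac{1}{60760 - -46833} = \frac{1}{60760 + \left(-630 + 47463\right)} = \frac{1}{60760 + 46833} = \frac{1}{107593}$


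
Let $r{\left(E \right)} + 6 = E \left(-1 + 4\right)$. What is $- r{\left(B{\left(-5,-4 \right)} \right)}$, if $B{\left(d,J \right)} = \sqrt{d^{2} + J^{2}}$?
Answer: $6 - 3 \sqrt{41} \approx -13.209$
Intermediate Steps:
$B{\left(d,J \right)} = \sqrt{J^{2} + d^{2}}$
$r{\left(E \right)} = -6 + 3 E$ ($r{\left(E \right)} = -6 + E \left(-1 + 4\right) = -6 + E 3 = -6 + 3 E$)
$- r{\left(B{\left(-5,-4 \right)} \right)} = - (-6 + 3 \sqrt{\left(-4\right)^{2} + \left(-5\right)^{2}}) = - (-6 + 3 \sqrt{16 + 25}) = - (-6 + 3 \sqrt{41}) = 6 - 3 \sqrt{41}$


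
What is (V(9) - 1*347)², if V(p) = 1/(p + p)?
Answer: 39000025/324 ≈ 1.2037e+5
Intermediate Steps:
V(p) = 1/(2*p)
(V(9) - 1*347)² = ((½)/9 - 1*347)² = ((½)*(⅑) - 347)² = (1/18 - 347)² = (-6245/18)² = 39000025/324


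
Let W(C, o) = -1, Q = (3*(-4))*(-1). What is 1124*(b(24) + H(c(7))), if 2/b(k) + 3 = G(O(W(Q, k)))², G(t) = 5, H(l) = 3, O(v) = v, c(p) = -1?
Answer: 38216/11 ≈ 3474.2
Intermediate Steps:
Q = 12 (Q = -12*(-1) = 12)
b(k) = 1/11 (b(k) = 2/(-3 + 5²) = 2/(-3 + 25) = 2/22 = 2*(1/22) = 1/11)
1124*(b(24) + H(c(7))) = 1124*(1/11 + 3) = 1124*(34/11) = 38216/11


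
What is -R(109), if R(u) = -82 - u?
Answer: 191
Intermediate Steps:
-R(109) = -(-82 - 1*109) = -(-82 - 109) = -1*(-191) = 191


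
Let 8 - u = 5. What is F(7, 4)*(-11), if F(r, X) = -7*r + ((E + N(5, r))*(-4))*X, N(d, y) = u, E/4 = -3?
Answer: -1045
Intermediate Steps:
E = -12 (E = 4*(-3) = -12)
u = 3 (u = 8 - 1*5 = 8 - 5 = 3)
N(d, y) = 3
F(r, X) = -7*r + 36*X (F(r, X) = -7*r + ((-12 + 3)*(-4))*X = -7*r + (-9*(-4))*X = -7*r + 36*X)
F(7, 4)*(-11) = (-7*7 + 36*4)*(-11) = (-49 + 144)*(-11) = 95*(-11) = -1045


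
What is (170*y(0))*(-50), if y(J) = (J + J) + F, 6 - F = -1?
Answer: -59500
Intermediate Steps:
F = 7 (F = 6 - 1*(-1) = 6 + 1 = 7)
y(J) = 7 + 2*J (y(J) = (J + J) + 7 = 2*J + 7 = 7 + 2*J)
(170*y(0))*(-50) = (170*(7 + 2*0))*(-50) = (170*(7 + 0))*(-50) = (170*7)*(-50) = 1190*(-50) = -59500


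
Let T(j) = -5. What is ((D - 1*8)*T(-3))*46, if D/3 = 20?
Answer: -11960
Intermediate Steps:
D = 60 (D = 3*20 = 60)
((D - 1*8)*T(-3))*46 = ((60 - 1*8)*(-5))*46 = ((60 - 8)*(-5))*46 = (52*(-5))*46 = -260*46 = -11960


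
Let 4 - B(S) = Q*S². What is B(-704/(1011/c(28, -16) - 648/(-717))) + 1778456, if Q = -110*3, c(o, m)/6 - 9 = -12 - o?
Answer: 43931437480353180/4509256801 ≈ 9.7425e+6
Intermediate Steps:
c(o, m) = -18 - 6*o (c(o, m) = 54 + 6*(-12 - o) = 54 + (-72 - 6*o) = -18 - 6*o)
Q = -330
B(S) = 4 + 330*S² (B(S) = 4 - (-330)*S² = 4 + 330*S²)
B(-704/(1011/c(28, -16) - 648/(-717))) + 1778456 = (4 + 330*(-704/(1011/(-18 - 6*28) - 648/(-717)))²) + 1778456 = (4 + 330*(-704/(1011/(-18 - 168) - 648*(-1/717)))²) + 1778456 = (4 + 330*(-704/(1011/(-186) + 216/239))²) + 1778456 = (4 + 330*(-704/(1011*(-1/186) + 216/239))²) + 1778456 = (4 + 330*(-704/(-337/62 + 216/239))²) + 1778456 = (4 + 330*(-704/(-67151/14818))²) + 1778456 = (4 + 330*(-704*(-14818/67151))²) + 1778456 = (4 + 330*(10431872/67151)²) + 1778456 = (4 + 330*(108823953424384/4509256801)) + 1778456 = (4 + 35911904630046720/4509256801) + 1778456 = 35911922667073924/4509256801 + 1778456 = 43931437480353180/4509256801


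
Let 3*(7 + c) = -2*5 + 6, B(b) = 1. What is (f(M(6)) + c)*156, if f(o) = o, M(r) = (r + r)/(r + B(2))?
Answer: -7228/7 ≈ -1032.6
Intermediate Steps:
M(r) = 2*r/(1 + r) (M(r) = (r + r)/(r + 1) = (2*r)/(1 + r) = 2*r/(1 + r))
c = -25/3 (c = -7 + (-2*5 + 6)/3 = -7 + (-10 + 6)/3 = -7 + (⅓)*(-4) = -7 - 4/3 = -25/3 ≈ -8.3333)
(f(M(6)) + c)*156 = (2*6/(1 + 6) - 25/3)*156 = (2*6/7 - 25/3)*156 = (2*6*(⅐) - 25/3)*156 = (12/7 - 25/3)*156 = -139/21*156 = -7228/7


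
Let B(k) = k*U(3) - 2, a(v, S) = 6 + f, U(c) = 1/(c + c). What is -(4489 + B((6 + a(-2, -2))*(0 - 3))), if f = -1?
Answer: -8963/2 ≈ -4481.5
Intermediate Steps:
U(c) = 1/(2*c)
a(v, S) = 5 (a(v, S) = 6 - 1 = 5)
B(k) = -2 + k/6 (B(k) = k*((½)/3) - 2 = k*((½)*(⅓)) - 2 = k*(⅙) - 2 = k/6 - 2 = -2 + k/6)
-(4489 + B((6 + a(-2, -2))*(0 - 3))) = -(4489 + (-2 + ((6 + 5)*(0 - 3))/6)) = -(4489 + (-2 + (11*(-3))/6)) = -(4489 + (-2 + (⅙)*(-33))) = -(4489 + (-2 - 11/2)) = -(4489 - 15/2) = -1*8963/2 = -8963/2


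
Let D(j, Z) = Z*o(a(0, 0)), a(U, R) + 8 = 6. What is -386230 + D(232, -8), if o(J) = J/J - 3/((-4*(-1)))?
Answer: -386232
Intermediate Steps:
a(U, R) = -2 (a(U, R) = -8 + 6 = -2)
o(J) = 1/4 (o(J) = 1 - 3/4 = 1/4)
D(j, Z) = Z/4 (D(j, Z) = Z*(1/4) = Z/4)
-386230 + D(232, -8) = -386230 + (1/4)*(-8) = -386230 - 2 = -386232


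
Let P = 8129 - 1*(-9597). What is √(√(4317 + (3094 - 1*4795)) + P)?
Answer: √(17726 + 2*√654) ≈ 133.33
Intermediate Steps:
P = 17726 (P = 8129 + 9597 = 17726)
√(√(4317 + (3094 - 1*4795)) + P) = √(√(4317 + (3094 - 1*4795)) + 17726) = √(√(4317 + (3094 - 4795)) + 17726) = √(√(4317 - 1701) + 17726) = √(√2616 + 17726) = √(2*√654 + 17726) = √(17726 + 2*√654)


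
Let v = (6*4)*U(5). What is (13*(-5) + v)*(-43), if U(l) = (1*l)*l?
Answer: -23005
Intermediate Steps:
U(l) = l² (U(l) = l*l = l²)
v = 600 (v = (6*4)*5² = 24*25 = 600)
(13*(-5) + v)*(-43) = (13*(-5) + 600)*(-43) = (-65 + 600)*(-43) = 535*(-43) = -23005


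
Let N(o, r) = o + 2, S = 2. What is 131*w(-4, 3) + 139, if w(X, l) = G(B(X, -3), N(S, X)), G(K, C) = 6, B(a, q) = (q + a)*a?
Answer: 925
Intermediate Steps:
N(o, r) = 2 + o
B(a, q) = a*(a + q) (B(a, q) = (a + q)*a = a*(a + q))
w(X, l) = 6
131*w(-4, 3) + 139 = 131*6 + 139 = 786 + 139 = 925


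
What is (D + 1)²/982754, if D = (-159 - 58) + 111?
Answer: 11025/982754 ≈ 0.011218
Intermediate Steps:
D = -106 (D = -217 + 111 = -106)
(D + 1)²/982754 = (-106 + 1)²/982754 = (-105)²*(1/982754) = 11025*(1/982754) = 11025/982754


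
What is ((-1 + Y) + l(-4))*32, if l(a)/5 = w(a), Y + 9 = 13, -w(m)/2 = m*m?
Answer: -5024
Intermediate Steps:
w(m) = -2*m**2 (w(m) = -2*m*m = -2*m**2)
Y = 4 (Y = -9 + 13 = 4)
l(a) = -10*a**2 (l(a) = 5*(-2*a**2) = -10*a**2)
((-1 + Y) + l(-4))*32 = ((-1 + 4) - 10*(-4)**2)*32 = (3 - 10*16)*32 = (3 - 160)*32 = -157*32 = -5024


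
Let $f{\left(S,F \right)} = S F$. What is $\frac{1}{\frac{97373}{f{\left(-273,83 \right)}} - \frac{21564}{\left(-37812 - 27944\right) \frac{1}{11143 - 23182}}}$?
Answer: $- \frac{372491301}{1472220774838} \approx -0.00025301$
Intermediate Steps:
$f{\left(S,F \right)} = F S$
$\frac{1}{\frac{97373}{f{\left(-273,83 \right)}} - \frac{21564}{\left(-37812 - 27944\right) \frac{1}{11143 - 23182}}} = \frac{1}{\frac{97373}{83 \left(-273\right)} - \frac{21564}{\left(-37812 - 27944\right) \frac{1}{11143 - 23182}}} = \frac{1}{\frac{97373}{-22659} - \frac{21564}{\left(-65756\right) \frac{1}{-12039}}} = \frac{1}{97373 \left(- \frac{1}{22659}\right) - \frac{21564}{\left(-65756\right) \left(- \frac{1}{12039}\right)}} = \frac{1}{- \frac{97373}{22659} - \frac{21564}{\frac{65756}{12039}}} = \frac{1}{- \frac{97373}{22659} - \frac{64902249}{16439}} = \frac{1}{- \frac{1472220774838}{372491301}} = - \frac{372491301}{1472220774838}$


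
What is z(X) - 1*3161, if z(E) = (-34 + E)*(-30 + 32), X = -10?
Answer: -3249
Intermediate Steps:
z(E) = -68 + 2*E (z(E) = (-34 + E)*2 = -68 + 2*E)
z(X) - 1*3161 = (-68 + 2*(-10)) - 1*3161 = (-68 - 20) - 3161 = -88 - 3161 = -3249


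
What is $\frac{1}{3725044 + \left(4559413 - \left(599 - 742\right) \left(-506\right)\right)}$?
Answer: $\frac{1}{8212099} \approx 1.2177 \cdot 10^{-7}$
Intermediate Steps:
$\frac{1}{3725044 + \left(4559413 - \left(599 - 742\right) \left(-506\right)\right)} = \frac{1}{3725044 + \left(4559413 - \left(-143\right) \left(-506\right)\right)} = \frac{1}{3725044 + \left(4559413 - 72358\right)} = \frac{1}{3725044 + 4487055} = \frac{1}{8212099}$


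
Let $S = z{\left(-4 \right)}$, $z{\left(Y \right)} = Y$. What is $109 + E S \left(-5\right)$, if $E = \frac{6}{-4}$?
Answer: $79$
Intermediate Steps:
$E = - \frac{3}{2}$ ($E = 6 \left(- \frac{1}{4}\right) = - \frac{3}{2} \approx -1.5$)
$S = -4$
$109 + E S \left(-5\right) = 109 + \left(- \frac{3}{2}\right) \left(-4\right) \left(-5\right) = 109 + 6 \left(-5\right) = 109 - 30 = 79$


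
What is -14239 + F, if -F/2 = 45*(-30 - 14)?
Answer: -10279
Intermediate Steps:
F = 3960 (F = -90*(-30 - 14) = -90*(-44) = -2*(-1980) = 3960)
-14239 + F = -14239 + 3960 = -10279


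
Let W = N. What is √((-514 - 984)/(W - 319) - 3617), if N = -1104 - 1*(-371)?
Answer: I*√1000343118/526 ≈ 60.13*I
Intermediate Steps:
N = -733 (N = -1104 + 371 = -733)
W = -733
√((-514 - 984)/(W - 319) - 3617) = √((-514 - 984)/(-733 - 319) - 3617) = √(-1498/(-1052) - 3617) = √(-1498*(-1/1052) - 3617) = √(749/526 - 3617) = √(-1901793/526) = I*√1000343118/526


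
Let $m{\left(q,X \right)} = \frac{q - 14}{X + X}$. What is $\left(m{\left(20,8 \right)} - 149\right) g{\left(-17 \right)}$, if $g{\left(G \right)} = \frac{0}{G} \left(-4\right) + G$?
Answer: $\frac{20213}{8} \approx 2526.6$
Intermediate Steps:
$m{\left(q,X \right)} = \frac{-14 + q}{2 X}$
$g{\left(G \right)} = G$ ($g{\left(G \right)} = 0 \left(-4\right) + G = 0 + G = G$)
$\left(m{\left(20,8 \right)} - 149\right) g{\left(-17 \right)} = \left(\frac{-14 + 20}{2 \cdot 8} - 149\right) \left(-17\right) = \left(\frac{1}{2} \cdot \frac{1}{8} \cdot 6 - 149\right) \left(-17\right) = \left(\frac{3}{8} - 149\right) \left(-17\right) = \left(- \frac{1189}{8}\right) \left(-17\right) = \frac{20213}{8}$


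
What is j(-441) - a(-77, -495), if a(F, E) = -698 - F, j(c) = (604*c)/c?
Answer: 1225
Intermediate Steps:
j(c) = 604
j(-441) - a(-77, -495) = 604 - (-698 - 1*(-77)) = 604 - (-698 + 77) = 604 - 1*(-621) = 604 + 621 = 1225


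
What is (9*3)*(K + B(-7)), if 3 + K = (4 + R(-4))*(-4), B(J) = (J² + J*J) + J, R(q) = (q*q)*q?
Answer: 8856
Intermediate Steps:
R(q) = q³ (R(q) = q²*q = q³)
B(J) = J + 2*J² (B(J) = (J² + J²) + J = 2*J² + J = J + 2*J²)
K = 237 (K = -3 + (4 + (-4)³)*(-4) = -3 + (4 - 64)*(-4) = -3 - 60*(-4) = -3 + 240 = 237)
(9*3)*(K + B(-7)) = (9*3)*(237 - 7*(1 + 2*(-7))) = 27*(237 - 7*(1 - 14)) = 27*(237 - 7*(-13)) = 27*(237 + 91) = 27*328 = 8856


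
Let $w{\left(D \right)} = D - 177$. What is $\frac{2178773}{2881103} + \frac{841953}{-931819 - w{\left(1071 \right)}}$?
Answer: $- \frac{393583413010}{2687242222439} \approx -0.14646$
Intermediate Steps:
$w{\left(D \right)} = -177 + D$
$\frac{2178773}{2881103} + \frac{841953}{-931819 - w{\left(1071 \right)}} = \frac{2178773}{2881103} + \frac{841953}{-931819 - \left(-177 + 1071\right)} = 2178773 \cdot \frac{1}{2881103} + \frac{841953}{-931819 - 894} = \frac{2178773}{2881103} + \frac{841953}{-931819 - 894} = \frac{2178773}{2881103} + \frac{841953}{-932713} = \frac{2178773}{2881103} + 841953 \left(- \frac{1}{932713}\right) = \frac{2178773}{2881103} - \frac{841953}{932713} = - \frac{393583413010}{2687242222439}$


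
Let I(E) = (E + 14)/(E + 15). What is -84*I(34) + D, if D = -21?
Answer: -723/7 ≈ -103.29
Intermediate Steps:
I(E) = (14 + E)/(15 + E)
-84*I(34) + D = -84*(14 + 34)/(15 + 34) - 21 = -84*48/49 - 21 = -576/7 - 21 = -723/7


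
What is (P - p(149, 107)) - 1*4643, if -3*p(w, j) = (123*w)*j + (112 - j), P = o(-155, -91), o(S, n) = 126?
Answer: 1947443/3 ≈ 6.4915e+5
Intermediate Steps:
P = 126
p(w, j) = -112/3 + j/3 - 41*j*w (p(w, j) = -((123*w)*j + (112 - j))/3 = -(123*j*w + (112 - j))/3 = -(112 - j + 123*j*w)/3 = -112/3 + j/3 - 41*j*w)
(P - p(149, 107)) - 1*4643 = (126 - (-112/3 + (⅓)*107 - 41*107*149)) - 1*4643 = (126 - (-112/3 + 107/3 - 653663)) - 4643 = (126 - 1*(-1960994/3)) - 4643 = (126 + 1960994/3) - 4643 = 1961372/3 - 4643 = 1947443/3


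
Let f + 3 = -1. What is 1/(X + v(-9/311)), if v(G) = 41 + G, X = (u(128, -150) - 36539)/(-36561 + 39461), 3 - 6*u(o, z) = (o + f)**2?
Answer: 5411400/148748023 ≈ 0.036380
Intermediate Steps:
f = -4 (f = -3 - 1 = -4)
u(o, z) = 1/2 - (-4 + o)**2/6 (u(o, z) = 1/2 - (o - 4)**2/6 = 1/2 - (-4 + o)**2/6)
X = -234607/17400 (X = ((1/2 - (-4 + 128)**2/6) - 36539)/(-36561 + 39461) = ((1/2 - 1/6*124**2) - 36539)/2900 = ((1/2 - 1/6*15376) - 36539)*(1/2900) = ((1/2 - 7688/3) - 36539)*(1/2900) = (-15373/6 - 36539)*(1/2900) = -234607/6*1/2900 = -234607/17400 ≈ -13.483)
1/(X + v(-9/311)) = 1/(-234607/17400 + (41 - 9/311)) = 1/(-234607/17400 + 12742/311) = 1/(148748023/5411400) = 5411400/148748023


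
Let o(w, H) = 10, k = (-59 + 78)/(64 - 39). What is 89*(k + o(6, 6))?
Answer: 23941/25 ≈ 957.64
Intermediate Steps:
k = 19/25 ≈ 0.76000
89*(k + o(6, 6)) = 89*(19/25 + 10) = 89*(269/25) = 23941/25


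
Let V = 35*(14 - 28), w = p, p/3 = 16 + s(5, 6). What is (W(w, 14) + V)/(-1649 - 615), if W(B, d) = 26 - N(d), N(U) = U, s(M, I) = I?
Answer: 239/1132 ≈ 0.21113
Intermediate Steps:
p = 66 (p = 3*(16 + 6) = 3*22 = 66)
w = 66
W(B, d) = 26 - d
V = -490 (V = 35*(-14) = -490)
(W(w, 14) + V)/(-1649 - 615) = ((26 - 1*14) - 490)/(-1649 - 615) = ((26 - 14) - 490)/(-2264) = (12 - 490)*(-1/2264) = -478*(-1/2264) = 239/1132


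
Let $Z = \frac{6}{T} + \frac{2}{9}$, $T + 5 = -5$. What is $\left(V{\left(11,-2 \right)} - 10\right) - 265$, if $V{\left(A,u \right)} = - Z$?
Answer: $- \frac{12358}{45} \approx -274.62$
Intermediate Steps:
$T = -10$ ($T = -5 - 5 = -10$)
$Z = - \frac{17}{45}$ ($Z = \frac{6}{-10} + \frac{2}{9} = 6 \left(- \frac{1}{10}\right) + 2 \cdot \frac{1}{9} = - \frac{3}{5} + \frac{2}{9} = - \frac{17}{45} \approx -0.37778$)
$V{\left(A,u \right)} = \frac{17}{45}$ ($V{\left(A,u \right)} = \left(-1\right) \left(- \frac{17}{45}\right) = \frac{17}{45}$)
$\left(V{\left(11,-2 \right)} - 10\right) - 265 = \left(\frac{17}{45} - 10\right) - 265 = - \frac{433}{45} - 265 = - \frac{12358}{45}$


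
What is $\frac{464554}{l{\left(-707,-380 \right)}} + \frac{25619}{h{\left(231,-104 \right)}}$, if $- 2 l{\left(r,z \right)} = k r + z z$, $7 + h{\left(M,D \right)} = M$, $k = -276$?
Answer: $\frac{2122587529}{19013792} \approx 111.63$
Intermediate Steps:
$h{\left(M,D \right)} = -7 + M$
$l{\left(r,z \right)} = 138 r - \frac{z^{2}}{2}$ ($l{\left(r,z \right)} = - \frac{- 276 r + z z}{2} = - \frac{- 276 r + z^{2}}{2} = - \frac{z^{2} - 276 r}{2} = 138 r - \frac{z^{2}}{2}$)
$\frac{464554}{l{\left(-707,-380 \right)}} + \frac{25619}{h{\left(231,-104 \right)}} = \frac{464554}{138 \left(-707\right) - \frac{\left(-380\right)^{2}}{2}} + \frac{25619}{-7 + 231} = \frac{464554}{-97566 - 72200} + \frac{25619}{224} = \frac{464554}{-97566 - 72200} + 25619 \cdot \frac{1}{224} = \frac{464554}{-169766} + \frac{25619}{224} = 464554 \left(- \frac{1}{169766}\right) + \frac{25619}{224} = - \frac{232277}{84883} + \frac{25619}{224} = \frac{2122587529}{19013792}$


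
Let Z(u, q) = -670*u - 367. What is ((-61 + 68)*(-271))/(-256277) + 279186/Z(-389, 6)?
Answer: 10291809919/9528488693 ≈ 1.0801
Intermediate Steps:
Z(u, q) = -367 - 670*u
((-61 + 68)*(-271))/(-256277) + 279186/Z(-389, 6) = ((-61 + 68)*(-271))/(-256277) + 279186/(-367 - 670*(-389)) = (7*(-271))*(-1/256277) + 279186/(-367 + 260630) = -1897*(-1/256277) + 279186/260263 = 271/36611 + 279186*(1/260263) = 271/36611 + 279186/260263 = 10291809919/9528488693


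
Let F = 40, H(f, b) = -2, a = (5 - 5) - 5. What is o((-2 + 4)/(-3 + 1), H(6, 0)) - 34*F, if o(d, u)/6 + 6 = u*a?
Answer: -1336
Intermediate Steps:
a = -5 (a = 0 - 5 = -5)
o(d, u) = -36 - 30*u (o(d, u) = -36 + 6*(u*(-5)) = -36 + 6*(-5*u) = -36 - 30*u)
o((-2 + 4)/(-3 + 1), H(6, 0)) - 34*F = (-36 - 30*(-2)) - 34*40 = (-36 + 60) - 1360 = 24 - 1360 = -1336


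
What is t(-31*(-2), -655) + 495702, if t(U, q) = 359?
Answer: 496061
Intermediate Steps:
t(-31*(-2), -655) + 495702 = 359 + 495702 = 496061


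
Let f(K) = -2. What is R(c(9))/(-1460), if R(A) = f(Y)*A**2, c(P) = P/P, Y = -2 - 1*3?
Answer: 1/730 ≈ 0.0013699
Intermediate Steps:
Y = -5 (Y = -2 - 3 = -5)
c(P) = 1
R(A) = -2*A**2
R(c(9))/(-1460) = -2*1**2/(-1460) = -2*1*(-1/1460) = -2*(-1/1460) = 1/730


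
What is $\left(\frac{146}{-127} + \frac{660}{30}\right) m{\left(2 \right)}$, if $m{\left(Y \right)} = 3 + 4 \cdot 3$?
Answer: $\frac{39720}{127} \approx 312.76$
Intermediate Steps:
$m{\left(Y \right)} = 15$ ($m{\left(Y \right)} = 3 + 12 = 15$)
$\left(\frac{146}{-127} + \frac{660}{30}\right) m{\left(2 \right)} = \left(\frac{146}{-127} + \frac{660}{30}\right) 15 = \left(146 \left(- \frac{1}{127}\right) + 660 \cdot \frac{1}{30}\right) 15 = \left(- \frac{146}{127} + 22\right) 15 = \frac{2648}{127} \cdot 15 = \frac{39720}{127}$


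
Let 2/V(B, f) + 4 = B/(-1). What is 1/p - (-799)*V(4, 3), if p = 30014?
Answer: -11990591/60028 ≈ -199.75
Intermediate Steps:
V(B, f) = 2/(-4 - B) (V(B, f) = 2/(-4 + B/(-1)) = 2/(-4 + B*(-1)) = 2/(-4 - B))
1/p - (-799)*V(4, 3) = 1/30014 - (-799)*(-2/(4 + 4)) = 1/30014 - (-799)*(-2/8) = 1/30014 - (-799)*(-2*⅛) = 1/30014 - (-799)*(-1)/4 = 1/30014 - 1*799/4 = 1/30014 - 799/4 = -11990591/60028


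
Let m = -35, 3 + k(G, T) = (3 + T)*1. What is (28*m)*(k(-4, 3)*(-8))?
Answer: 23520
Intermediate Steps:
k(G, T) = T (k(G, T) = -3 + (3 + T)*1 = -3 + (3 + T) = T)
(28*m)*(k(-4, 3)*(-8)) = (28*(-35))*(3*(-8)) = -980*(-24) = 23520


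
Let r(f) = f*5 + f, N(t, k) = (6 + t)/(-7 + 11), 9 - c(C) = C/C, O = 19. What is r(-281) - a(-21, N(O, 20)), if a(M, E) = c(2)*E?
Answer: -1736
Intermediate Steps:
c(C) = 8 (c(C) = 9 - C/C = 9 - 1*1 = 9 - 1 = 8)
N(t, k) = 3/2 + t/4 (N(t, k) = (6 + t)/4 = (6 + t)*(¼) = 3/2 + t/4)
r(f) = 6*f (r(f) = 5*f + f = 6*f)
a(M, E) = 8*E
r(-281) - a(-21, N(O, 20)) = 6*(-281) - 8*(3/2 + (¼)*19) = -1686 - 8*(3/2 + 19/4) = -1686 - 8*25/4 = -1686 - 1*50 = -1686 - 50 = -1736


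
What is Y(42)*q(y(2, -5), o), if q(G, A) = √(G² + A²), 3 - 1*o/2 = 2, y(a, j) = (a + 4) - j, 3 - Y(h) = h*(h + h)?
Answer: -17625*√5 ≈ -39411.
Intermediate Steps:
Y(h) = 3 - 2*h² (Y(h) = 3 - h*(h + h) = 3 - h*2*h = 3 - 2*h²)
y(a, j) = 4 + a - j (y(a, j) = (4 + a) - j = 4 + a - j)
o = 2 (o = 6 - 2*2 = 6 - 4 = 2)
q(G, A) = √(A² + G²)
Y(42)*q(y(2, -5), o) = (3 - 2*42²)*√(2² + (4 + 2 - 1*(-5))²) = (3 - 2*1764)*√(4 + (4 + 2 + 5)²) = (3 - 3528)*√(4 + 11²) = -3525*√(4 + 121) = -17625*√5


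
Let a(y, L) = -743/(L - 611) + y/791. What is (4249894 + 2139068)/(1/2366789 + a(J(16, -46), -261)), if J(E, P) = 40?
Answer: 10429964149686631536/1473546953629 ≈ 7.0781e+6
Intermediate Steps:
a(y, L) = -743/(-611 + L) + y/791 (a(y, L) = -743/(-611 + L) + y*(1/791) = -743/(-611 + L) + y/791)
(4249894 + 2139068)/(1/2366789 + a(J(16, -46), -261)) = (4249894 + 2139068)/(1/2366789 + (-587713 - 611*40 - 261*40)/(791*(-611 - 261))) = 6388962/(1/2366789 + (1/791)*(-587713 - 24440 - 10440)/(-872)) = 6388962/(1/2366789 + (1/791)*(-1/872)*(-622593)) = 6388962/(1/2366789 + 622593/689752) = 6388962/(1473546953629/1632497446328) = 6388962*(1632497446328/1473546953629) = 10429964149686631536/1473546953629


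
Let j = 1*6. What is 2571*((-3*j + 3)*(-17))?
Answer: 655605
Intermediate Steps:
j = 6
2571*((-3*j + 3)*(-17)) = 2571*((-3*6 + 3)*(-17)) = 2571*((-18 + 3)*(-17)) = 2571*(-15*(-17)) = 2571*255 = 655605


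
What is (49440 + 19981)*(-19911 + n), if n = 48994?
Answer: 2018970943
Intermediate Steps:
(49440 + 19981)*(-19911 + n) = (49440 + 19981)*(-19911 + 48994) = 69421*29083 = 2018970943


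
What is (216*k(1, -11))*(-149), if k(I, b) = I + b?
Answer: 321840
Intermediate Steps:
(216*k(1, -11))*(-149) = (216*(1 - 11))*(-149) = (216*(-10))*(-149) = -2160*(-149) = 321840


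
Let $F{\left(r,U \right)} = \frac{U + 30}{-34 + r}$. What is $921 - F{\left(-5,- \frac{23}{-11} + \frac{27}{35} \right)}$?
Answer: $\frac{13841467}{15015} \approx 921.84$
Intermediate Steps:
$F{\left(r,U \right)} = \frac{30 + U}{-34 + r}$
$921 - F{\left(-5,- \frac{23}{-11} + \frac{27}{35} \right)} = 921 - \frac{30 + \left(- \frac{23}{-11} + \frac{27}{35}\right)}{-34 - 5} = 921 - \frac{30 + \left(\left(-23\right) \left(- \frac{1}{11}\right) + 27 \cdot \frac{1}{35}\right)}{-39} = 921 - - \frac{30 + \left(\frac{23}{11} + \frac{27}{35}\right)}{39} = 921 - - \frac{30 + \frac{1102}{385}}{39} = 921 - \left(- \frac{1}{39}\right) \frac{12652}{385} = 921 - - \frac{12652}{15015} = 921 + \frac{12652}{15015} = \frac{13841467}{15015}$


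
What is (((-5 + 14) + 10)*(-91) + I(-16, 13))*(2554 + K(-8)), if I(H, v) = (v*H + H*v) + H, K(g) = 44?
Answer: -5614278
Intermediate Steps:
I(H, v) = H + 2*H*v (I(H, v) = (H*v + H*v) + H = 2*H*v + H = H + 2*H*v)
(((-5 + 14) + 10)*(-91) + I(-16, 13))*(2554 + K(-8)) = (((-5 + 14) + 10)*(-91) - 16*(1 + 2*13))*(2554 + 44) = ((9 + 10)*(-91) - 16*(1 + 26))*2598 = (19*(-91) - 16*27)*2598 = (-1729 - 432)*2598 = -2161*2598 = -5614278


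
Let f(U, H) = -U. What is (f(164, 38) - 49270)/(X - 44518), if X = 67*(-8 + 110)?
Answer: 24717/18842 ≈ 1.3118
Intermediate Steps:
X = 6834 (X = 67*102 = 6834)
(f(164, 38) - 49270)/(X - 44518) = (-1*164 - 49270)/(6834 - 44518) = (-164 - 49270)/(-37684) = -49434*(-1/37684) = 24717/18842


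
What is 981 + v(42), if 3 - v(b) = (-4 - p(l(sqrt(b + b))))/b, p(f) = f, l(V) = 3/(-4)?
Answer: 165325/168 ≈ 984.08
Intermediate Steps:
l(V) = -3/4 (l(V) = 3*(-1/4) = -3/4)
v(b) = 3 + 13/(4*b) (v(b) = 3 - (-4 - 1*(-3/4))/b = 3 - (-4 + 3/4)/b = 3 - (-13)/(4*b) = 3 + 13/(4*b))
981 + v(42) = 981 + (3 + (13/4)/42) = 981 + (3 + (13/4)*(1/42)) = 981 + (3 + 13/168) = 981 + 517/168 = 165325/168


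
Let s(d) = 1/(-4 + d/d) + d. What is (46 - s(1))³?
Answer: 2515456/27 ≈ 93165.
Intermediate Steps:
s(d) = -⅓ + d (s(d) = 1/(-4 + 1) + d = 1/(-3) + d = -⅓ + d)
(46 - s(1))³ = (46 - (-⅓ + 1))³ = (46 - 1*⅔)³ = (46 - ⅔)³ = (136/3)³ = 2515456/27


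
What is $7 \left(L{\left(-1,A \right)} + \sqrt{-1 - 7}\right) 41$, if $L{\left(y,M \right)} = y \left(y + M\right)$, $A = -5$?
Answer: $1722 + 574 i \sqrt{2} \approx 1722.0 + 811.76 i$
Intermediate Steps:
$L{\left(y,M \right)} = y \left(M + y\right)$
$7 \left(L{\left(-1,A \right)} + \sqrt{-1 - 7}\right) 41 = 7 \left(- (-5 - 1) + \sqrt{-1 - 7}\right) 41 = 7 \left(\left(-1\right) \left(-6\right) + \sqrt{-8}\right) 41 = 7 \left(6 + 2 i \sqrt{2}\right) 41 = \left(42 + 14 i \sqrt{2}\right) 41 = 1722 + 574 i \sqrt{2}$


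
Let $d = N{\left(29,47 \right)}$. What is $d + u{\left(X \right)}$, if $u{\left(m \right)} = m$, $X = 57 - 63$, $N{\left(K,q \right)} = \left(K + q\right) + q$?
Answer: $117$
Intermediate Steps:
$N{\left(K,q \right)} = K + 2 q$
$X = -6$ ($X = 57 - 63 = -6$)
$d = 123$ ($d = 29 + 2 \cdot 47 = 29 + 94 = 123$)
$d + u{\left(X \right)} = 123 - 6 = 117$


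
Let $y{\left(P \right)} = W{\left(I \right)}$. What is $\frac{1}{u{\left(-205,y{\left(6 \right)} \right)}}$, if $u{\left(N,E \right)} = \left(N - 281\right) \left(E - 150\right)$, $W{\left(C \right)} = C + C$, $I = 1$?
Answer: $\frac{1}{71928} \approx 1.3903 \cdot 10^{-5}$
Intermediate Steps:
$W{\left(C \right)} = 2 C$
$y{\left(P \right)} = 2$ ($y{\left(P \right)} = 2 \cdot 1 = 2$)
$u{\left(N,E \right)} = \left(-281 + N\right) \left(-150 + E\right)$
$\frac{1}{u{\left(-205,y{\left(6 \right)} \right)}} = \frac{1}{42150 - 562 - -30750 + 2 \left(-205\right)} = \frac{1}{42150 - 562 + 30750 - 410} = \frac{1}{71928}$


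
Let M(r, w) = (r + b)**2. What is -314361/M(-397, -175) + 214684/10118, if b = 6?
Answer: 14820200003/773424979 ≈ 19.162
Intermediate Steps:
M(r, w) = (6 + r)**2 (M(r, w) = (r + 6)**2 = (6 + r)**2)
-314361/M(-397, -175) + 214684/10118 = -314361/(6 - 397)**2 + 214684/10118 = -314361/((-391)**2) + 214684*(1/10118) = -314361/152881 + 107342/5059 = 14820200003/773424979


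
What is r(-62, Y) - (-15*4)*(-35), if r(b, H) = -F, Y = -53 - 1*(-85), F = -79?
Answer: -2021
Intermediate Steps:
Y = 32 (Y = -53 + 85 = 32)
r(b, H) = 79 (r(b, H) = -1*(-79) = 79)
r(-62, Y) - (-15*4)*(-35) = 79 - (-15*4)*(-35) = 79 - (-60)*(-35) = 79 - 1*2100 = 79 - 2100 = -2021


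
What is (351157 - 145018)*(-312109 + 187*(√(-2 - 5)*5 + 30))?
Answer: -63181397361 + 192739965*I*√7 ≈ -6.3181e+10 + 5.0994e+8*I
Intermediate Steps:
(351157 - 145018)*(-312109 + 187*(√(-2 - 5)*5 + 30)) = 206139*(-312109 + 187*(√(-7)*5 + 30)) = 206139*(-312109 + 187*((I*√7)*5 + 30)) = 206139*(-312109 + 187*(5*I*√7 + 30)) = 206139*(-312109 + 187*(30 + 5*I*√7)) = 206139*(-312109 + (5610 + 935*I*√7)) = 206139*(-306499 + 935*I*√7) = -63181397361 + 192739965*I*√7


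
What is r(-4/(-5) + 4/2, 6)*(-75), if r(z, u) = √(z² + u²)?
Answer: -30*√274 ≈ -496.59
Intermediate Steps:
r(z, u) = √(u² + z²)
r(-4/(-5) + 4/2, 6)*(-75) = √(6² + (-4/(-5) + 4/2)²)*(-75) = √(36 + (-4*(-⅕) + 4*(½))²)*(-75) = √(36 + (⅘ + 2)²)*(-75) = √(36 + (14/5)²)*(-75) = √(36 + 196/25)*(-75) = √(1096/25)*(-75) = (2*√274/5)*(-75) = -30*√274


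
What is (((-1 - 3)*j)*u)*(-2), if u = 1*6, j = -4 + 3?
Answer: -48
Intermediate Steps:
j = -1
u = 6
(((-1 - 3)*j)*u)*(-2) = (((-1 - 3)*(-1))*6)*(-2) = (-4*(-1)*6)*(-2) = (4*6)*(-2) = 24*(-2) = -48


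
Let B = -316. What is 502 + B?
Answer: 186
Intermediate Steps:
502 + B = 502 - 316 = 186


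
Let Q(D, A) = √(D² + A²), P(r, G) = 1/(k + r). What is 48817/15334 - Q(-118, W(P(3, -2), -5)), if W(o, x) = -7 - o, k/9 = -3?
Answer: 48817/15334 - √8048113/24 ≈ -115.02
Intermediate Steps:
k = -27 (k = 9*(-3) = -27)
P(r, G) = 1/(-27 + r)
Q(D, A) = √(A² + D²)
48817/15334 - Q(-118, W(P(3, -2), -5)) = 48817/15334 - √((-7 - 1/(-27 + 3))² + (-118)²) = 48817*(1/15334) - √((-7 - 1/(-24))² + 13924) = 48817/15334 - √((-7 - 1*(-1/24))² + 13924) = 48817/15334 - √((-7 + 1/24)² + 13924) = 48817/15334 - √((-167/24)² + 13924) = 48817/15334 - √(27889/576 + 13924) = 48817/15334 - √(8048113/576) = 48817/15334 - √8048113/24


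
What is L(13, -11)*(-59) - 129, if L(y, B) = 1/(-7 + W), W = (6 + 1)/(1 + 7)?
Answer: -5849/49 ≈ -119.37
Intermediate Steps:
W = 7/8 ≈ 0.87500
L(y, B) = -8/49 (L(y, B) = 1/(-7 + 7/8) = 1/(-49/8) = -8/49)
L(13, -11)*(-59) - 129 = -8/49*(-59) - 129 = 472/49 - 129 = -5849/49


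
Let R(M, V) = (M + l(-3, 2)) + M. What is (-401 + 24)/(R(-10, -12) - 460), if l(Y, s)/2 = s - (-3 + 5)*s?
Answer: 377/484 ≈ 0.77893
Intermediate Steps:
l(Y, s) = -2*s (l(Y, s) = 2*(s - (-3 + 5)*s) = 2*(s - 2*s) = 2*(-s) = -2*s)
R(M, V) = -4 + 2*M (R(M, V) = (M - 2*2) + M = (M - 4) + M = (-4 + M) + M = -4 + 2*M)
(-401 + 24)/(R(-10, -12) - 460) = (-401 + 24)/((-4 + 2*(-10)) - 460) = -377/((-4 - 20) - 460) = -377/(-24 - 460) = -377/(-484) = -377*(-1/484) = 377/484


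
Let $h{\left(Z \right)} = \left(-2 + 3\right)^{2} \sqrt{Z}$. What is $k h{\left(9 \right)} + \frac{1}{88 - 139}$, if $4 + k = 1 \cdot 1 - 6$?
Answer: $- \frac{1378}{51} \approx -27.02$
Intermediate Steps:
$k = -9$ ($k = -4 + \left(1 \cdot 1 - 6\right) = -4 + \left(1 - 6\right) = -4 - 5 = -9$)
$h{\left(Z \right)} = \sqrt{Z}$ ($h{\left(Z \right)} = 1^{2} \sqrt{Z} = 1 \sqrt{Z} = \sqrt{Z}$)
$k h{\left(9 \right)} + \frac{1}{88 - 139} = - 9 \sqrt{9} + \frac{1}{88 - 139} = \left(-9\right) 3 + \frac{1}{-51} = -27 - \frac{1}{51} = - \frac{1378}{51}$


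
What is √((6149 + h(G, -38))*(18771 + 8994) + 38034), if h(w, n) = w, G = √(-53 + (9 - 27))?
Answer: 3*√(18973891 + 3085*I*√71) ≈ 13068.0 + 8.9515*I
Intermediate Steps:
G = I*√71 (G = √(-53 - 18) = √(-71) = I*√71 ≈ 8.4261*I)
√((6149 + h(G, -38))*(18771 + 8994) + 38034) = √((6149 + I*√71)*(18771 + 8994) + 38034) = √((6149 + I*√71)*27765 + 38034) = √((170726985 + 27765*I*√71) + 38034) = √(170765019 + 27765*I*√71)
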